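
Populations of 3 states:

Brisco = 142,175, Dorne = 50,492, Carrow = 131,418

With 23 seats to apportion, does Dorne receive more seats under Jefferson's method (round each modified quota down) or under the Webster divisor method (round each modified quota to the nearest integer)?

Webster

Jefferson: Brisco 10, Dorne 3, Carrow 10.
Webster: Brisco 10, Dorne 4, Carrow 9.
Dorne gets 3 under Jefferson and 4 under Webster.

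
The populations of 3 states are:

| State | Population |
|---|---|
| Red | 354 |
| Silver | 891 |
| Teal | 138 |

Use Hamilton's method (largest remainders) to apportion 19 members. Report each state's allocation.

Standard divisor: 1383 ÷ 19 ≈ 72.789.
Standard quotas: Red 4.863, Silver 12.241, Teal 1.896.
Lower quotas: Red 4, Silver 12, Teal 1 (sum 17, leaving 2 seats).
Remainders in descending order: Teal 0.896, Red 0.863, Silver 0.241.
Largest remainders: Teal, Red receive the extra seats.

Red: 5; Silver: 12; Teal: 2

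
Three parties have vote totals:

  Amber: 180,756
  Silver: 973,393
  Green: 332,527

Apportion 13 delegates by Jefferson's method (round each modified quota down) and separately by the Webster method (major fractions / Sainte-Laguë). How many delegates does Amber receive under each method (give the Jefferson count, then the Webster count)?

Jefferson: Amber 1, Silver 9, Green 3.
Webster: Amber 2, Silver 8, Green 3.
Amber gets 1 under Jefferson and 2 under Webster.

1 and 2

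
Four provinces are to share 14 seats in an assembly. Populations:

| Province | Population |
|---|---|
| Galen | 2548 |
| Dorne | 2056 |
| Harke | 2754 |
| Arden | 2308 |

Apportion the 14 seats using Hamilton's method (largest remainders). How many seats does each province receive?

Standard divisor: 9666 ÷ 14 ≈ 690.429.
Standard quotas: Galen 3.690, Dorne 2.978, Harke 3.989, Arden 3.343.
Lower quotas: Galen 3, Dorne 2, Harke 3, Arden 3 (sum 11, leaving 3 seats).
Remainders in descending order: Harke 0.989, Dorne 0.978, Galen 0.690, Arden 0.343.
The surplus seats go to Harke, Dorne, Galen.

Galen 4; Dorne 3; Harke 4; Arden 3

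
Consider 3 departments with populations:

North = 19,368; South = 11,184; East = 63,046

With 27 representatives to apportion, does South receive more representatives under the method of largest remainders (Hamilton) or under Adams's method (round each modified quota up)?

Adams

Hamilton: North 6, South 3, East 18.
Adams: North 6, South 4, East 17.
South gets 3 under Hamilton and 4 under Adams.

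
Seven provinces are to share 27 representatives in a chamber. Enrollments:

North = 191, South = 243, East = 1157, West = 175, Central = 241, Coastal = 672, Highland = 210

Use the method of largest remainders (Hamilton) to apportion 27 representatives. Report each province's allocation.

North 2; South 2; East 11; West 2; Central 2; Coastal 6; Highland 2

The standard divisor is 2889/27 = 107.
Standard quotas: North 1.785, South 2.271, East 10.813, West 1.636, Central 2.252, Coastal 6.280, Highland 1.963.
Lower quotas: North 1, South 2, East 10, West 1, Central 2, Coastal 6, Highland 1 (sum 23, leaving 4 seats).
Remainders in descending order: Highland 0.963, East 0.813, North 0.785, West 0.636, Coastal 0.280, South 0.271, Central 0.252.
The surplus seats go to Highland, East, North, West.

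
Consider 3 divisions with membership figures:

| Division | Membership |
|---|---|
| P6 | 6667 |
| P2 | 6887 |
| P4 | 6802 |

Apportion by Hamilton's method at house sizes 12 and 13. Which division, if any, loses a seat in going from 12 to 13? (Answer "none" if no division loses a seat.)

At 12 seats: P6 4, P2 4, P4 4.
At 13 seats: P6 4, P2 5, P4 4.
No division's allocation decreased.

none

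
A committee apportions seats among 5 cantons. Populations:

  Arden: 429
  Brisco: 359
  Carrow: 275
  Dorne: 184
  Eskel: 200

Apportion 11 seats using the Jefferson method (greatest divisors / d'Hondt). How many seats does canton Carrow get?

2

Standard divisor 1447/11 ≈ 131.545; standard quotas: Arden 3.261, Brisco 2.729, Carrow 2.091, Dorne 1.399, Eskel 1.520.
Rounding down gives 3, 2, 2, 1, 1 = 9 seats, so the divisor must be adjusted.
With modified divisor 104: modified quotas Arden 4.125, Brisco 3.452, Carrow 2.644, Dorne 1.769, Eskel 1.923.
Rounding down: Arden 4, Brisco 3, Carrow 2, Dorne 1, Eskel 1 (total 11).
Carrow receives 2.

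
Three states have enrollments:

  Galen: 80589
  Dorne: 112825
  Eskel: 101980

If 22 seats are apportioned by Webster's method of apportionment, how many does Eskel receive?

8

Standard divisor 295394/22 ≈ 13427; standard quotas: Galen 6.002, Dorne 8.403, Eskel 7.595.
Rounding to the nearest integer gives Galen 6, Dorne 8, Eskel 8 — total 22, matching the house size, so no adjustment is needed.
Eskel receives 8.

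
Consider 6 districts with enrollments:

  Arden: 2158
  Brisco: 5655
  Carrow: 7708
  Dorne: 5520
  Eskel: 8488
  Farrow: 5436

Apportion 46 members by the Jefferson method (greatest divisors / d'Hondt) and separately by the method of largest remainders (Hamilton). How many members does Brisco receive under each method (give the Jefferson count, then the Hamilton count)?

7 and 8

Jefferson: Arden 3, Brisco 7, Carrow 10, Dorne 7, Eskel 12, Farrow 7.
Hamilton: Arden 3, Brisco 8, Carrow 10, Dorne 7, Eskel 11, Farrow 7.
Brisco gets 7 under Jefferson and 8 under Hamilton.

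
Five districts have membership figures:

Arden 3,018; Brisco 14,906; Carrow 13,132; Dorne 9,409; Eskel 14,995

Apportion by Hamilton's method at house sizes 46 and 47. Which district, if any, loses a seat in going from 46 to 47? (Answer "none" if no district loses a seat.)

At 46 seats: Arden 3, Brisco 12, Carrow 11, Dorne 8, Eskel 12.
At 47 seats: Arden 2, Brisco 13, Carrow 11, Dorne 8, Eskel 13.
Arden drops from 3 to 2.

Arden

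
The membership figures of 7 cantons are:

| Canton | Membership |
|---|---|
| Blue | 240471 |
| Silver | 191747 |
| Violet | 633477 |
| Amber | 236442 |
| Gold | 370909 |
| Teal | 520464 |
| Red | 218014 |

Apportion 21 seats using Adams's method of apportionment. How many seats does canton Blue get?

Standard divisor 2411524/21 ≈ 114834.476; standard quotas: Blue 2.094, Silver 1.670, Violet 5.516, Amber 2.059, Gold 3.230, Teal 4.532, Red 1.899.
Rounding up gives 3, 2, 6, 3, 4, 5, 2 = 25 seats, so the divisor must be adjusted.
With modified divisor 128400: modified quotas Blue 1.873, Silver 1.493, Violet 4.934, Amber 1.841, Gold 2.889, Teal 4.053, Red 1.698.
Rounding up: Blue 2, Silver 2, Violet 5, Amber 2, Gold 3, Teal 5, Red 2 (total 21).
Blue receives 2.

2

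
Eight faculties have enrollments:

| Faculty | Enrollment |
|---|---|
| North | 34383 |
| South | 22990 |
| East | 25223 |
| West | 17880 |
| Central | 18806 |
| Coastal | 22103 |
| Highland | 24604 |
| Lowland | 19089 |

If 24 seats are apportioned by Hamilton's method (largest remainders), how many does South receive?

The standard divisor is 185078/24 ≈ 7711.583.
Standard quotas: North 4.4586, South 2.9812, East 3.2708, West 2.3186, Central 2.4387, Coastal 2.8662, Highland 3.1905, Lowland 2.4754.
Lower quotas: North 4, South 2, East 3, West 2, Central 2, Coastal 2, Highland 3, Lowland 2 (sum 20, leaving 4 seats).
Remainders in descending order: South 0.9812, Coastal 0.8662, Lowland 0.4754, North 0.4586, Central 0.4387, West 0.3186, East 0.2708, Highland 0.1905.
Largest remainders: South, Coastal, Lowland, North receive the extra seats.
South receives 3.

3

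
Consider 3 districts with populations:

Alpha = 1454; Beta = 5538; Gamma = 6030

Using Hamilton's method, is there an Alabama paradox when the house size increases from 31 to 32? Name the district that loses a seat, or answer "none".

At 31 seats: Alpha 4, Beta 13, Gamma 14.
At 32 seats: Alpha 3, Beta 14, Gamma 15.
Alpha drops from 4 to 3.

Alpha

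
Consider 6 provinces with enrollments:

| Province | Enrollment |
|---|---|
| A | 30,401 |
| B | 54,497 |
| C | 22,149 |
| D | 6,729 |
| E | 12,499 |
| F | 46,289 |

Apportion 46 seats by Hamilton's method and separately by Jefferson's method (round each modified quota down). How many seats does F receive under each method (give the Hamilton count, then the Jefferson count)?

Hamilton: A 8, B 15, C 6, D 2, E 3, F 12.
Jefferson: A 8, B 15, C 6, D 1, E 3, F 13.
F gets 12 under Hamilton and 13 under Jefferson.

12 and 13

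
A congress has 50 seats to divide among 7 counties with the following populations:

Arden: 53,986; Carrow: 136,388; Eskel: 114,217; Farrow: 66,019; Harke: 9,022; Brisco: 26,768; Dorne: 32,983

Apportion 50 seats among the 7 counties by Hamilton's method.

Arden=6; Carrow=16; Eskel=13; Farrow=7; Harke=1; Brisco=3; Dorne=4

Total 439383; standard divisor 439383/50 ≈ 8787.66.
Standard quotas: Arden 6.1434, Carrow 15.5204, Eskel 12.9974, Farrow 7.5127, Harke 1.0267, Brisco 3.0461, Dorne 3.7533.
Lower quotas: Arden 6, Carrow 15, Eskel 12, Farrow 7, Harke 1, Brisco 3, Dorne 3 (sum 47, leaving 3 seats).
Remainders in descending order: Eskel 0.9974, Dorne 0.7533, Carrow 0.5204, Farrow 0.5127, Arden 0.1434, Brisco 0.0461, Harke 0.0267.
Largest remainders: Eskel, Dorne, Carrow receive the extra seats.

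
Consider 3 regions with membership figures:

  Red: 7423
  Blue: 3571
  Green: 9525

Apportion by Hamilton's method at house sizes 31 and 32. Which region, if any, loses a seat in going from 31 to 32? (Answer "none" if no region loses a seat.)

Blue

At 31 seats: Red 11, Blue 6, Green 14.
At 32 seats: Red 12, Blue 5, Green 15.
Blue drops from 6 to 5.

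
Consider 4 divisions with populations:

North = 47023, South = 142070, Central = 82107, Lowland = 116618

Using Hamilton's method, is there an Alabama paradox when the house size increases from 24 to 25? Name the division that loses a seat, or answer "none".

At 24 seats: North 3, South 9, Central 5, Lowland 7.
At 25 seats: North 3, South 9, Central 5, Lowland 8.
No division's allocation decreased.

none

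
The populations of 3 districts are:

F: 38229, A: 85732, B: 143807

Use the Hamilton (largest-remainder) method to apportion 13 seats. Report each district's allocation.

F: 2; A: 4; B: 7

Total 267768; standard divisor 267768/13 ≈ 20597.538.
Standard quotas: F 1.8560, A 4.1622, B 6.9818.
Lower quotas: F 1, A 4, B 6 (sum 11, leaving 2 seats).
Remainders in descending order: B 0.9818, F 0.8560, A 0.1622.
Largest remainders: B, F receive the extra seats.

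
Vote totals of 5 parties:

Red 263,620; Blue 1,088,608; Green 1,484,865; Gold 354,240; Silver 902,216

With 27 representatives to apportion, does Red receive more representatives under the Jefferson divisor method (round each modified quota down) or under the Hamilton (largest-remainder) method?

Hamilton

Jefferson: Red 1, Blue 8, Green 10, Gold 2, Silver 6.
Hamilton: Red 2, Blue 7, Green 10, Gold 2, Silver 6.
Red gets 1 under Jefferson and 2 under Hamilton.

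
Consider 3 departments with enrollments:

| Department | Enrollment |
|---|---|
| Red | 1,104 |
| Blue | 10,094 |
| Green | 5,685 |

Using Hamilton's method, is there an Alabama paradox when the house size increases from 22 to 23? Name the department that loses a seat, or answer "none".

Red

At 22 seats: Red 2, Blue 13, Green 7.
At 23 seats: Red 1, Blue 14, Green 8.
Red drops from 2 to 1.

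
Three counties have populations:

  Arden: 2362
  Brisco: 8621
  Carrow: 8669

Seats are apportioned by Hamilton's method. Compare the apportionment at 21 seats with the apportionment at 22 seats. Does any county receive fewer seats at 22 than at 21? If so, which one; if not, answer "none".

At 21 seats: Arden 3, Brisco 9, Carrow 9.
At 22 seats: Arden 2, Brisco 10, Carrow 10.
Arden drops from 3 to 2.

Arden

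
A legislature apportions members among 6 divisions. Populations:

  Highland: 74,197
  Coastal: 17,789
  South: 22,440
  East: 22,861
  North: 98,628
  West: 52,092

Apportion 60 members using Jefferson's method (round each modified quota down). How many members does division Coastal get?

3

Standard divisor 288007/60 ≈ 4800.117; standard quotas: Highland 15.457, Coastal 3.706, South 4.675, East 4.763, North 20.547, West 10.852.
Rounding down gives 15, 3, 4, 4, 20, 10 = 56 seats, so the divisor must be adjusted.
With modified divisor 4530: modified quotas Highland 16.379, Coastal 3.927, South 4.954, East 5.047, North 21.772, West 11.499.
Rounding down: Highland 16, Coastal 3, South 4, East 5, North 21, West 11 (total 60).
Coastal receives 3.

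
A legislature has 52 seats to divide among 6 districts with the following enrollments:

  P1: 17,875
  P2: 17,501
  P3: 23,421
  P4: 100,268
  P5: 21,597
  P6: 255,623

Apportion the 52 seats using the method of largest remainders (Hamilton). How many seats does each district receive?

Total 436285; standard divisor 436285/52 ≈ 8390.096.
Standard quotas: P1 2.1305, P2 2.0859, P3 2.7915, P4 11.9508, P5 2.5741, P6 30.4672.
Lower quotas: P1 2, P2 2, P3 2, P4 11, P5 2, P6 30 (sum 49, leaving 3 seats).
Remainders in descending order: P4 0.9508, P3 0.7915, P5 0.5741, P6 0.4672, P1 0.1305, P2 0.0859.
Largest remainders: P4, P3, P5 receive the extra seats.

P1 2, P2 2, P3 3, P4 12, P5 3, P6 30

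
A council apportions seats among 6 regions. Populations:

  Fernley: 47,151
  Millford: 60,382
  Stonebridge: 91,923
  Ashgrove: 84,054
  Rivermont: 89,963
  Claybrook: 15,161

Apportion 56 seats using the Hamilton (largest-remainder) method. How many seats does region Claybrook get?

2

Standard divisor: 388634 ÷ 56 ≈ 6939.893.
Standard quotas: Fernley 6.7942, Millford 8.7007, Stonebridge 13.2456, Ashgrove 12.1117, Rivermont 12.9632, Claybrook 2.1846.
Lower quotas: Fernley 6, Millford 8, Stonebridge 13, Ashgrove 12, Rivermont 12, Claybrook 2 (sum 53, leaving 3 seats).
Remainders in descending order: Rivermont 0.9632, Fernley 0.7942, Millford 0.7007, Stonebridge 0.2456, Claybrook 0.1846, Ashgrove 0.1117.
Largest remainders: Rivermont, Fernley, Millford receive the extra seats.
Claybrook receives 2.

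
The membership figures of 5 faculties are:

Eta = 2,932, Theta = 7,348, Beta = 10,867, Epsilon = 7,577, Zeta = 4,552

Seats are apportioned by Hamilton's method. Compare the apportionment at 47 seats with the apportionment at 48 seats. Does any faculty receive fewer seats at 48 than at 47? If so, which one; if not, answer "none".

At 47 seats: Eta 4, Theta 10, Beta 15, Epsilon 11, Zeta 7.
At 48 seats: Eta 4, Theta 11, Beta 16, Epsilon 11, Zeta 6.
Zeta drops from 7 to 6.

Zeta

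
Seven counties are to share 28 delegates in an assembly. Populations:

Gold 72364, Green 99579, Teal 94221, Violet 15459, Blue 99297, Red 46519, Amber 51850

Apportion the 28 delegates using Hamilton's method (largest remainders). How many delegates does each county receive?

Gold: 4; Green: 6; Teal: 5; Violet: 1; Blue: 6; Red: 3; Amber: 3

The standard divisor is 479289/28 ≈ 17117.464.
Standard quotas: Gold 4.2275, Green 5.8174, Teal 5.5044, Violet 0.9031, Blue 5.8009, Red 2.7176, Amber 3.0291.
Lower quotas: Gold 4, Green 5, Teal 5, Violet 0, Blue 5, Red 2, Amber 3 (sum 24, leaving 4 seats).
Remainders in descending order: Violet 0.9031, Green 0.8174, Blue 0.8009, Red 0.7176, Teal 0.5044, Gold 0.2275, Amber 0.0291.
The surplus seats go to Violet, Green, Blue, Red.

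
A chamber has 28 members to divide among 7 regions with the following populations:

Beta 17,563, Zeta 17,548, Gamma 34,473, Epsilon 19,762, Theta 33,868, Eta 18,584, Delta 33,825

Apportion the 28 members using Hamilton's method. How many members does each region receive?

The standard divisor is 175623/28 ≈ 6272.25.
Standard quotas: Beta 2.8001, Zeta 2.7977, Gamma 5.4961, Epsilon 3.1507, Theta 5.3997, Eta 2.9629, Delta 5.3928.
Lower quotas: Beta 2, Zeta 2, Gamma 5, Epsilon 3, Theta 5, Eta 2, Delta 5 (sum 24, leaving 4 seats).
Remainders in descending order: Eta 0.9629, Beta 0.8001, Zeta 0.7977, Gamma 0.4961, Theta 0.3997, Delta 0.3928, Epsilon 0.1507.
The surplus seats go to Eta, Beta, Zeta, Gamma.

Beta 3; Zeta 3; Gamma 6; Epsilon 3; Theta 5; Eta 3; Delta 5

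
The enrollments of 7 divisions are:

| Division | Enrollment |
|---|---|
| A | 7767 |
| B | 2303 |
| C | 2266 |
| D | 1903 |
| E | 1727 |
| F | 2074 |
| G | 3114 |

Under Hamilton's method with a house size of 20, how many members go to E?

2

Total 21154; standard divisor 21154/20 ≈ 1057.7.
Standard quotas: A 7.3433, B 2.1774, C 2.1424, D 1.7992, E 1.6328, F 1.9609, G 2.9441.
Lower quotas: A 7, B 2, C 2, D 1, E 1, F 1, G 2 (sum 16, leaving 4 seats).
Remainders in descending order: F 0.9609, G 0.9441, D 0.7992, E 0.6328, A 0.3433, B 0.1774, C 0.1424.
Largest remainders: F, G, D, E receive the extra seats.
E receives 2.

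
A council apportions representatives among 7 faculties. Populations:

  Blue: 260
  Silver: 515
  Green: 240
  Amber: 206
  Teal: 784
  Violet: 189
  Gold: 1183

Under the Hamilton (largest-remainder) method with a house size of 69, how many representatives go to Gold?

Standard divisor: 3377 ÷ 69 ≈ 48.942.
Standard quotas: Blue 5.312, Silver 10.523, Green 4.904, Amber 4.209, Teal 16.019, Violet 3.862, Gold 24.171.
Lower quotas: Blue 5, Silver 10, Green 4, Amber 4, Teal 16, Violet 3, Gold 24 (sum 66, leaving 3 seats).
Remainders in descending order: Green 0.904, Violet 0.862, Silver 0.523, Blue 0.312, Amber 0.209, Gold 0.171, Teal 0.019.
The surplus seats go to Green, Violet, Silver.
Gold receives 24.

24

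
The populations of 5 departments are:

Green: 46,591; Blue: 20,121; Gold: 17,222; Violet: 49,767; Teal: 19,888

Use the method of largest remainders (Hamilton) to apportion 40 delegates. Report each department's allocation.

The standard divisor is 153589/40 ≈ 3839.725.
Standard quotas: Green 12.1339, Blue 5.2402, Gold 4.4852, Violet 12.9611, Teal 5.1795.
Lower quotas: Green 12, Blue 5, Gold 4, Violet 12, Teal 5 (sum 38, leaving 2 seats).
Remainders in descending order: Violet 0.9611, Gold 0.4852, Blue 0.2402, Teal 0.1795, Green 0.1339.
Largest remainders: Violet, Gold receive the extra seats.

Green 12; Blue 5; Gold 5; Violet 13; Teal 5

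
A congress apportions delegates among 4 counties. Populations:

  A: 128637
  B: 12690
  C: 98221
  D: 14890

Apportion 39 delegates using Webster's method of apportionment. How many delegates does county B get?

2

Standard divisor 254438/39 ≈ 6524.051; standard quotas: A 19.717, B 1.945, C 15.055, D 2.282.
Rounding to the nearest integer gives A 20, B 2, C 15, D 2 — total 39, matching the house size, so no adjustment is needed.
B receives 2.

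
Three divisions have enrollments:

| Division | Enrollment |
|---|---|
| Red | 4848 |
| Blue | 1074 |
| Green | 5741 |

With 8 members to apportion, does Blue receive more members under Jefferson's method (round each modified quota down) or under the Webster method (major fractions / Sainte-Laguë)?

Webster

Jefferson: Red 4, Blue 0, Green 4.
Webster: Red 3, Blue 1, Green 4.
Blue gets 0 under Jefferson and 1 under Webster.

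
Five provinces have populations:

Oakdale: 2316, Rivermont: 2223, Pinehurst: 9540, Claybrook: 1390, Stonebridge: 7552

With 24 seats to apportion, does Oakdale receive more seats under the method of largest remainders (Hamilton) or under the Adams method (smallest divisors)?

Adams

Hamilton: Oakdale 2, Rivermont 2, Pinehurst 10, Claybrook 2, Stonebridge 8.
Adams: Oakdale 3, Rivermont 3, Pinehurst 9, Claybrook 2, Stonebridge 7.
Oakdale gets 2 under Hamilton and 3 under Adams.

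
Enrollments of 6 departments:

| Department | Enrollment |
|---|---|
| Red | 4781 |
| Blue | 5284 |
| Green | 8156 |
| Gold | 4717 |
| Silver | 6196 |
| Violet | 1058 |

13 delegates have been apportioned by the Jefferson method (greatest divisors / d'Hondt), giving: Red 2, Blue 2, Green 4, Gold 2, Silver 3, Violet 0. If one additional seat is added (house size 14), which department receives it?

Priority for the next seat is population ÷ (current seats + 1).
Priorities: Red 1593.667, Blue 1761.333, Green 1631.200, Gold 1572.333, Silver 1549.000, Violet 1058.000.
Highest priority: Blue.

Blue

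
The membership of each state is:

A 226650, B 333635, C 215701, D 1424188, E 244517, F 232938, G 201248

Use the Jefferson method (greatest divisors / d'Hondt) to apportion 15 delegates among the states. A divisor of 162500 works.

A: 1, B: 2, C: 1, D: 8, E: 1, F: 1, G: 1

With modified divisor 162500: modified quotas A 1.395, B 2.053, C 1.327, D 8.764, E 1.505, F 1.433, G 1.238.
Rounding down: A 1, B 2, C 1, D 8, E 1, F 1, G 1 (total 15).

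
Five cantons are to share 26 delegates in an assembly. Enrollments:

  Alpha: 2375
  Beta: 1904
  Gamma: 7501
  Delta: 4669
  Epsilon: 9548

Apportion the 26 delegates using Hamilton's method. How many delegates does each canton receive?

Alpha=2; Beta=2; Gamma=7; Delta=5; Epsilon=10

Total 25997; standard divisor 25997/26 ≈ 999.885.
Standard quotas: Alpha 2.3753, Beta 1.9042, Gamma 7.5019, Delta 4.6695, Epsilon 9.5491.
Lower quotas: Alpha 2, Beta 1, Gamma 7, Delta 4, Epsilon 9 (sum 23, leaving 3 seats).
Remainders in descending order: Beta 0.9042, Delta 0.6695, Epsilon 0.5491, Gamma 0.5019, Alpha 0.3753.
The surplus seats go to Beta, Delta, Epsilon.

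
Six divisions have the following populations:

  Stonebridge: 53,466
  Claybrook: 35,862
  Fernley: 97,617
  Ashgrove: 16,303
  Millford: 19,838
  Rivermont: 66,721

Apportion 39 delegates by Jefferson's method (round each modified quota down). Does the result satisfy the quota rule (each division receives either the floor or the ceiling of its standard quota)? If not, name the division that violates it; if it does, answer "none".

none

Standard quotas: Stonebridge 7.195, Claybrook 4.826, Fernley 13.137, Ashgrove 2.194, Millford 2.670, Rivermont 8.979.
Jefferson allocation: Stonebridge 7, Claybrook 5, Fernley 14, Ashgrove 2, Millford 2, Rivermont 9.
Every allocation lies between the lower and upper quota.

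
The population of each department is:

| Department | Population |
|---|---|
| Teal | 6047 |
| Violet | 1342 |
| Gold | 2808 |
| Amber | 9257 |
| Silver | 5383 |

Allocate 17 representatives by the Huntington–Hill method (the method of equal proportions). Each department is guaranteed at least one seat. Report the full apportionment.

Teal 4, Violet 1, Gold 2, Amber 6, Silver 4

With divisor 1491: modified quotas Teal 4.056, Violet 0.900, Gold 1.883, Amber 6.209, Silver 3.610.
Geometric-mean thresholds: Teal √(4·5)=4.472, Violet (min 1), Gold √(1·2)=1.414, Amber √(6·7)=6.481, Silver √(3·4)=3.464.
Each quota rounded against its threshold gives Teal 4, Violet 1, Gold 2, Amber 6, Silver 4 (total 17).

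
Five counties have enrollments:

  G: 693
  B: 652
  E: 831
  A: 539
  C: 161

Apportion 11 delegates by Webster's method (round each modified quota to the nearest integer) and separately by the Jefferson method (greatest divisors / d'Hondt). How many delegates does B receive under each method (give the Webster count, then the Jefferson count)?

2 and 3

Webster: G 3, B 2, E 3, A 2, C 1.
Jefferson: G 3, B 3, E 3, A 2, C 0.
B gets 2 under Webster and 3 under Jefferson.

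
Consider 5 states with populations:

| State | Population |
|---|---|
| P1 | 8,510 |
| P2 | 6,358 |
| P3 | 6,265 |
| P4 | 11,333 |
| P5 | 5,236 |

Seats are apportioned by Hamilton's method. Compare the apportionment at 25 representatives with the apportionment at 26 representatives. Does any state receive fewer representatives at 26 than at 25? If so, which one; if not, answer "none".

At 25 seats: P1 6, P2 4, P3 4, P4 8, P5 3.
At 26 seats: P1 6, P2 4, P3 4, P4 8, P5 4.
No state's allocation decreased.

none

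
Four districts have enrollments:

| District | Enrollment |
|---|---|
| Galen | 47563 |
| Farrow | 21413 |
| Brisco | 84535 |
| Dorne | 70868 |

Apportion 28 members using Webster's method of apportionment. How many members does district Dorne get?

Standard divisor 224379/28 ≈ 8013.536; standard quotas: Galen 5.935, Farrow 2.672, Brisco 10.549, Dorne 8.844.
Rounding to the nearest integer gives 6, 3, 11, 9 = 29 seats, so the divisor must be adjusted.
With modified divisor 8200: modified quotas Galen 5.800, Farrow 2.611, Brisco 10.309, Dorne 8.642.
Rounding to the nearest integer: Galen 6, Farrow 3, Brisco 10, Dorne 9 (total 28).
Dorne receives 9.

9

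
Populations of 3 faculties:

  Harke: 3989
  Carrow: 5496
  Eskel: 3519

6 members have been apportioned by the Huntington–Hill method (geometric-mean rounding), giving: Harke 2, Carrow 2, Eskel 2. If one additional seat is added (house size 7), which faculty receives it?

Carrow

Priority for the next seat is population ÷ (√(s·(s+1))).
Priorities: Harke 1628.502, Carrow 2243.733, Eskel 1436.626.
Highest priority: Carrow.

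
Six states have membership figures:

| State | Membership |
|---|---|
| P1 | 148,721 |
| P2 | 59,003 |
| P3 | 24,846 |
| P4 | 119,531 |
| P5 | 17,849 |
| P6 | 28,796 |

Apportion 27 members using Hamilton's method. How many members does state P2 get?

4

Standard divisor: 398746 ÷ 27 ≈ 14768.37.
Standard quotas: P1 10.0702, P2 3.9952, P3 1.6824, P4 8.0937, P5 1.2086, P6 1.9498.
Lower quotas: P1 10, P2 3, P3 1, P4 8, P5 1, P6 1 (sum 24, leaving 3 seats).
Remainders in descending order: P2 0.9952, P6 0.9498, P3 0.6824, P5 0.2086, P4 0.0937, P1 0.0702.
The surplus seats go to P2, P6, P3.
P2 receives 4.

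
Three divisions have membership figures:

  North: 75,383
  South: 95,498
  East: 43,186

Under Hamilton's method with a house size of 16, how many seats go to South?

7

Standard divisor: 214067 ÷ 16 ≈ 13379.188.
Standard quotas: North 5.6343, South 7.1378, East 3.2278.
Lower quotas: North 5, South 7, East 3 (sum 15, leaving 1 seat).
Remainders in descending order: North 0.6343, East 0.2278, South 0.1378.
Largest remainder: North receives the extra seat.
South receives 7.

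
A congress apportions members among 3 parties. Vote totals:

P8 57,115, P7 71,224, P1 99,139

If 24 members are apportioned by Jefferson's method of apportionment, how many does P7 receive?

Standard divisor 227478/24 ≈ 9478.25; standard quotas: P8 6.026, P7 7.514, P1 10.460.
Rounding down gives 6, 7, 10 = 23 seats, so the divisor must be adjusted.
With modified divisor 8960: modified quotas P8 6.374, P7 7.949, P1 11.065.
Rounding down: P8 6, P7 7, P1 11 (total 24).
P7 receives 7.

7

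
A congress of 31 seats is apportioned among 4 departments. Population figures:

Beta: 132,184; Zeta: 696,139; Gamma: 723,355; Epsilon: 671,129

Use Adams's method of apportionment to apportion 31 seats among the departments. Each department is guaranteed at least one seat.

Standard divisor 2222807/31 ≈ 71703.452; standard quotas: Beta 1.843, Zeta 9.709, Gamma 10.088, Epsilon 9.360.
Rounding up gives 2, 10, 11, 10 = 33 seats, so the divisor must be adjusted.
With modified divisor 76000: modified quotas Beta 1.739, Zeta 9.160, Gamma 9.518, Epsilon 8.831.
Rounding up: Beta 2, Zeta 10, Gamma 10, Epsilon 9 (total 31).

Beta 2, Zeta 10, Gamma 10, Epsilon 9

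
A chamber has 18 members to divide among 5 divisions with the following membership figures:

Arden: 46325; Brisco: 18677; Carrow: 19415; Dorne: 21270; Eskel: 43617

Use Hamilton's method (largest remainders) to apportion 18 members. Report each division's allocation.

Arden=6; Brisco=2; Carrow=2; Dorne=3; Eskel=5

The standard divisor is 149304/18 ≈ 8294.667.
Standard quotas: Arden 5.5849, Brisco 2.2517, Carrow 2.3407, Dorne 2.5643, Eskel 5.2584.
Lower quotas: Arden 5, Brisco 2, Carrow 2, Dorne 2, Eskel 5 (sum 16, leaving 2 seats).
Remainders in descending order: Arden 0.5849, Dorne 0.5643, Carrow 0.3407, Eskel 0.2584, Brisco 0.2517.
The surplus seats go to Arden, Dorne.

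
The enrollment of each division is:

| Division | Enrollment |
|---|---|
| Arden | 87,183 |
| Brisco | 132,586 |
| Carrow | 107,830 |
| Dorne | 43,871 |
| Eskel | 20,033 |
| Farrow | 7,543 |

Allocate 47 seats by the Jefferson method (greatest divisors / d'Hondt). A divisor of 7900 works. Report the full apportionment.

With modified divisor 7900: modified quotas Arden 11.036, Brisco 16.783, Carrow 13.649, Dorne 5.553, Eskel 2.536, Farrow 0.955.
Rounding down: Arden 11, Brisco 16, Carrow 13, Dorne 5, Eskel 2, Farrow 0 (total 47).

Arden 11, Brisco 16, Carrow 13, Dorne 5, Eskel 2, Farrow 0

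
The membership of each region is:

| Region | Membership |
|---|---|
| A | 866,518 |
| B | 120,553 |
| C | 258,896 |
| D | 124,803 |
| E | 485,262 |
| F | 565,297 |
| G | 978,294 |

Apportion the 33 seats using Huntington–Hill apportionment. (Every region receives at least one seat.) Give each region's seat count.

A: 8, B: 1, C: 3, D: 1, E: 5, F: 6, G: 9

With divisor 103165: modified quotas A 8.399, B 1.169, C 2.510, D 1.210, E 4.704, F 5.480, G 9.483.
Geometric-mean thresholds: A √(8·9)=8.485, B √(1·2)=1.414, C √(2·3)=2.449, D √(1·2)=1.414, E √(4·5)=4.472, F √(5·6)=5.477, G √(9·10)=9.487.
Each quota rounded against its threshold gives A 8, B 1, C 3, D 1, E 5, F 6, G 9 (total 33).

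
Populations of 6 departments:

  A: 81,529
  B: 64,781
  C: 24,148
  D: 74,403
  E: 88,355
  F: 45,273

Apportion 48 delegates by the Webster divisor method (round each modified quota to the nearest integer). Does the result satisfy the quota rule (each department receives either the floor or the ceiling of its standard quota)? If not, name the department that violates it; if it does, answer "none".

Standard quotas: A 10.340, B 8.216, C 3.062, D 9.436, E 11.205, F 5.742.
Webster allocation: A 10, B 8, C 3, D 10, E 11, F 6.
Every allocation lies between the lower and upper quota.

none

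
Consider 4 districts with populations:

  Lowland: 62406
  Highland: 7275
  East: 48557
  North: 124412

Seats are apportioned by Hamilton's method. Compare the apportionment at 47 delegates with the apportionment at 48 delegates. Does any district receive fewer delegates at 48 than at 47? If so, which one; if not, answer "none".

At 47 seats: Lowland 12, Highland 2, East 9, North 24.
At 48 seats: Lowland 12, Highland 1, East 10, North 25.
Highland drops from 2 to 1.

Highland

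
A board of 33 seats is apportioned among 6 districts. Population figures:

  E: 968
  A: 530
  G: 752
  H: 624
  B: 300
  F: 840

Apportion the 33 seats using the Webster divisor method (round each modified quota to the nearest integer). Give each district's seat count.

E 8; A 4; G 6; H 5; B 3; F 7

Standard divisor 4014/33 ≈ 121.636; standard quotas: E 7.958, A 4.357, G 6.182, H 5.130, B 2.466, F 6.906.
Rounding to the nearest integer gives 8, 4, 6, 5, 2, 7 = 32 seats, so the divisor must be adjusted.
With modified divisor 119: modified quotas E 8.134, A 4.454, G 6.319, H 5.244, B 2.521, F 7.059.
Rounding to the nearest integer: E 8, A 4, G 6, H 5, B 3, F 7 (total 33).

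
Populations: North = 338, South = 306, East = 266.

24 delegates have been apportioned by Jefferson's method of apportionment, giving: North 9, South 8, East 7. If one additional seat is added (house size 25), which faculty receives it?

Priority for the next seat is population ÷ (current seats + 1).
Priorities: North 33.800, South 34.000, East 33.250.
Highest priority: South.

South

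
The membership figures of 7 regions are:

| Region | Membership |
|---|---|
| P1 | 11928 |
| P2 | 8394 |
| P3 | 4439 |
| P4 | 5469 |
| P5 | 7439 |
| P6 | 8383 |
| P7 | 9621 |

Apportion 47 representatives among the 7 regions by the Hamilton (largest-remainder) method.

P1=10, P2=7, P3=4, P4=5, P5=6, P6=7, P7=8

The standard divisor is 55673/47 ≈ 1184.532.
Standard quotas: P1 10.0698, P2 7.0863, P3 3.7475, P4 4.6170, P5 6.2801, P6 7.0771, P7 8.1222.
Lower quotas: P1 10, P2 7, P3 3, P4 4, P5 6, P6 7, P7 8 (sum 45, leaving 2 seats).
Remainders in descending order: P3 0.7475, P4 0.6170, P5 0.2801, P7 0.1222, P2 0.0863, P6 0.0771, P1 0.0698.
The surplus seats go to P3, P4.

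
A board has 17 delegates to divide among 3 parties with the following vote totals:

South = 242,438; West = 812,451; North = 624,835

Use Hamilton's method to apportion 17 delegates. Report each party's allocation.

South 3, West 8, North 6

The standard divisor is 1679724/17 ≈ 98807.294.
Standard quotas: South 2.4536, West 8.2226, North 6.3238.
Lower quotas: South 2, West 8, North 6 (sum 16, leaving 1 seat).
Remainders in descending order: South 0.4536, North 0.3238, West 0.2226.
Largest remainder: South receives the extra seat.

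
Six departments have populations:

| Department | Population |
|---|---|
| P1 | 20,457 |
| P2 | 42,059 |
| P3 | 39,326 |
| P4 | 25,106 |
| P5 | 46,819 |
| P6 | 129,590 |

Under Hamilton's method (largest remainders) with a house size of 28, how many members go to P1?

2

The standard divisor is 303357/28 ≈ 10834.179.
Standard quotas: P1 1.8882, P2 3.8821, P3 3.6298, P4 2.3173, P5 4.3214, P6 11.9612.
Lower quotas: P1 1, P2 3, P3 3, P4 2, P5 4, P6 11 (sum 24, leaving 4 seats).
Remainders in descending order: P6 0.9612, P1 0.8882, P2 0.8821, P3 0.6298, P5 0.3214, P4 0.3173.
Largest remainders: P6, P1, P2, P3 receive the extra seats.
P1 receives 2.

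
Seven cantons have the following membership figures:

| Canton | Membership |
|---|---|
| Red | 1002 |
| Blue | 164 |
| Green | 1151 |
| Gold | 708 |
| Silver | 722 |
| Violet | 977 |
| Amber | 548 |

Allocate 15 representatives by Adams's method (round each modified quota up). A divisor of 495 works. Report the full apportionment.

With modified divisor 495: modified quotas Red 2.024, Blue 0.331, Green 2.325, Gold 1.430, Silver 1.459, Violet 1.974, Amber 1.107.
Rounding up: Red 3, Blue 1, Green 3, Gold 2, Silver 2, Violet 2, Amber 2 (total 15).

Red 3, Blue 1, Green 3, Gold 2, Silver 2, Violet 2, Amber 2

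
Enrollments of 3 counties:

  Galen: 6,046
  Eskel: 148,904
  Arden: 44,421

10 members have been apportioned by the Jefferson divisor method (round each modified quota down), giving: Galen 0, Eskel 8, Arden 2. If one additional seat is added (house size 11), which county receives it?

Priority for the next seat is population ÷ (current seats + 1).
Priorities: Galen 6046.000, Eskel 16544.889, Arden 14807.000.
Highest priority: Eskel.

Eskel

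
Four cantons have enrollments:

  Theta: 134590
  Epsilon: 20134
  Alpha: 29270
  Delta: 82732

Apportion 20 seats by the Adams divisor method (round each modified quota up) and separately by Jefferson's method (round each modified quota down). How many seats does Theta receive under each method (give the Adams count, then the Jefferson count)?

Adams: Theta 10, Epsilon 2, Alpha 2, Delta 6.
Jefferson: Theta 11, Epsilon 1, Alpha 2, Delta 6.
Theta gets 10 under Adams and 11 under Jefferson.

10 and 11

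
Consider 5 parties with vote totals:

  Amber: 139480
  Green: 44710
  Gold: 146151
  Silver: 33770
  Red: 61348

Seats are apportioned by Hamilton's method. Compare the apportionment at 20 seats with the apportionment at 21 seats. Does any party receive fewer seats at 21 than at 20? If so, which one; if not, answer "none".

At 20 seats: Amber 6, Green 2, Gold 7, Silver 2, Red 3.
At 21 seats: Amber 7, Green 2, Gold 7, Silver 2, Red 3.
No party's allocation decreased.

none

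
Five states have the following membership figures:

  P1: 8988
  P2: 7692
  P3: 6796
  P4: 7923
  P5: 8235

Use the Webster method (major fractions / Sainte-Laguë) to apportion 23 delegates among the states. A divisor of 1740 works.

P1: 5, P2: 4, P3: 4, P4: 5, P5: 5

With modified divisor 1740: modified quotas P1 5.166, P2 4.421, P3 3.906, P4 4.553, P5 4.733.
Rounding to the nearest integer: P1 5, P2 4, P3 4, P4 5, P5 5 (total 23).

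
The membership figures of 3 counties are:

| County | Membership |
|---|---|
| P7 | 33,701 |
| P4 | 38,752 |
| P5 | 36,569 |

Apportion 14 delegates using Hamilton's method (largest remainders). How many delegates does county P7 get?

The standard divisor is 109022/14 ≈ 7787.286.
Standard quotas: P7 4.3277, P4 4.9763, P5 4.6960.
Lower quotas: P7 4, P4 4, P5 4 (sum 12, leaving 2 seats).
Remainders in descending order: P4 0.9763, P5 0.6960, P7 0.3277.
The surplus seats go to P4, P5.
P7 receives 4.

4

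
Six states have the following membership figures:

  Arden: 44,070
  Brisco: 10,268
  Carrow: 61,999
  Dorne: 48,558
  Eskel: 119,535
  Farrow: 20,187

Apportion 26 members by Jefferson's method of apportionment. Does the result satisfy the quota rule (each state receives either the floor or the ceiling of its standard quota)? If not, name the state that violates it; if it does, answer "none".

none

Standard quotas: Arden 3.762, Brisco 0.876, Carrow 5.292, Dorne 4.145, Eskel 10.203, Farrow 1.723.
Jefferson allocation: Arden 4, Brisco 0, Carrow 6, Dorne 4, Eskel 11, Farrow 1.
Every allocation lies between the lower and upper quota.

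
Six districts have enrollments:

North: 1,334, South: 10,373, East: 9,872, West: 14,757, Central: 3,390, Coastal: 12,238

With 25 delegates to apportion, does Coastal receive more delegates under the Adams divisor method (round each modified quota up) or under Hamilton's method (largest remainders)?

Adams: North 1, South 5, East 5, West 7, Central 2, Coastal 5.
Hamilton: North 1, South 5, East 5, West 7, Central 1, Coastal 6.
Coastal gets 5 under Adams and 6 under Hamilton.

Hamilton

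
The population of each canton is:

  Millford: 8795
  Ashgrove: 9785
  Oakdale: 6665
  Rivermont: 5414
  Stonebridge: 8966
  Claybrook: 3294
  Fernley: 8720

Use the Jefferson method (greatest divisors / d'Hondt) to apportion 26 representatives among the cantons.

Standard divisor 51639/26 ≈ 1986.115; standard quotas: Millford 4.428, Ashgrove 4.927, Oakdale 3.356, Rivermont 2.726, Stonebridge 4.514, Claybrook 1.659, Fernley 4.390.
Rounding down gives 4, 4, 3, 2, 4, 1, 4 = 22 seats, so the divisor must be adjusted.
With modified divisor 1751.5: modified quotas Millford 5.021, Ashgrove 5.587, Oakdale 3.805, Rivermont 3.091, Stonebridge 5.119, Claybrook 1.881, Fernley 4.979.
Rounding down: Millford 5, Ashgrove 5, Oakdale 3, Rivermont 3, Stonebridge 5, Claybrook 1, Fernley 4 (total 26).

Millford 5, Ashgrove 5, Oakdale 3, Rivermont 3, Stonebridge 5, Claybrook 1, Fernley 4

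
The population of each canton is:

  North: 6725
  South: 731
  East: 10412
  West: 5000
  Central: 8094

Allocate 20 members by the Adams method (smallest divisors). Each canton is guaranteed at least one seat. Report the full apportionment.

North 4; South 1; East 7; West 3; Central 5

Standard divisor 30962/20 ≈ 1548.1; standard quotas: North 4.344, South 0.472, East 6.726, West 3.230, Central 5.228.
Rounding up gives 5, 1, 7, 4, 6 = 23 seats, so the divisor must be adjusted.
With modified divisor 1700: modified quotas North 3.956, South 0.430, East 6.125, West 2.941, Central 4.761.
Rounding up: North 4, South 1, East 7, West 3, Central 5 (total 20).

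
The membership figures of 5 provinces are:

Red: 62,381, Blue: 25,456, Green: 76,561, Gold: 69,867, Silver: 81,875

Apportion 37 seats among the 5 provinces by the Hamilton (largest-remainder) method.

Total 316140; standard divisor 316140/37 ≈ 8544.324.
Standard quotas: Red 7.3009, Blue 2.9793, Green 8.9605, Gold 8.1770, Silver 9.5824.
Lower quotas: Red 7, Blue 2, Green 8, Gold 8, Silver 9 (sum 34, leaving 3 seats).
Remainders in descending order: Blue 0.9793, Green 0.9605, Silver 0.5824, Red 0.3009, Gold 0.1770.
Largest remainders: Blue, Green, Silver receive the extra seats.

Red=7, Blue=3, Green=9, Gold=8, Silver=10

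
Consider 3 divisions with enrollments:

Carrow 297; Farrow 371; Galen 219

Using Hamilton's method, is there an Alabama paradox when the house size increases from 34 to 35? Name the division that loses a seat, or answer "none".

none

At 34 seats: Carrow 11, Farrow 14, Galen 9.
At 35 seats: Carrow 12, Farrow 14, Galen 9.
No division's allocation decreased.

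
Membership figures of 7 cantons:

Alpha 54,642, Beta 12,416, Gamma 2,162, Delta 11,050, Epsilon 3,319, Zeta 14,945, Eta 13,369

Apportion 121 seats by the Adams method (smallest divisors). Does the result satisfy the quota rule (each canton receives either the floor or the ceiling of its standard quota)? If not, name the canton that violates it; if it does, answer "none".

Standard quotas: Alpha 59.084, Beta 13.425, Gamma 2.338, Delta 11.948, Epsilon 3.589, Zeta 16.160, Eta 14.456.
Adams allocation: Alpha 58, Beta 14, Gamma 3, Delta 12, Epsilon 4, Zeta 16, Eta 14.
Alpha has quota 59.084 (lower 59, upper 60) but receives 58 — outside the quota interval.

Alpha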